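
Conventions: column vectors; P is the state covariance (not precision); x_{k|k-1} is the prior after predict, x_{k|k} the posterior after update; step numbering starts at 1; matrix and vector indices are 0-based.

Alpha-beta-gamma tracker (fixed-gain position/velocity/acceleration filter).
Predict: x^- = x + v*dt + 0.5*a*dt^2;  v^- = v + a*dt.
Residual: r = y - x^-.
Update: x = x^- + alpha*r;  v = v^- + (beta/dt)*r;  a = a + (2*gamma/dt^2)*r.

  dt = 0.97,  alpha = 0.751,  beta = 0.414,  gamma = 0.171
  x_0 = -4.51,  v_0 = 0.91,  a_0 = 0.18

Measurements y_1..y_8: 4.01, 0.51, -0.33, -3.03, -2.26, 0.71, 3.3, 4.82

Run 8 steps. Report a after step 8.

a_post = 3.8974

step 1: x_pred=-3.5426  r=7.5526  x^+=2.1294  v^+=4.3081  a^+=2.9252
step 2: x_pred=7.6844  r=-7.1744  x^+=2.2964  v^+=4.0835  a^+=0.3175
step 3: x_pred=6.4068  r=-6.7368  x^+=1.3475  v^+=1.5162  a^+=-2.1312
step 4: x_pred=1.8155  r=-4.8455  x^+=-1.8235  v^+=-2.6192  a^+=-3.8925
step 5: x_pred=-6.1953  r=3.9353  x^+=-3.2399  v^+=-4.7153  a^+=-2.4621
step 6: x_pred=-8.9720  r=9.6820  x^+=-1.7008  v^+=-2.9712  a^+=1.0572
step 7: x_pred=-4.0855  r=7.3855  x^+=1.4610  v^+=1.2065  a^+=3.7417
step 8: x_pred=4.3915  r=0.4285  x^+=4.7133  v^+=5.0187  a^+=3.8974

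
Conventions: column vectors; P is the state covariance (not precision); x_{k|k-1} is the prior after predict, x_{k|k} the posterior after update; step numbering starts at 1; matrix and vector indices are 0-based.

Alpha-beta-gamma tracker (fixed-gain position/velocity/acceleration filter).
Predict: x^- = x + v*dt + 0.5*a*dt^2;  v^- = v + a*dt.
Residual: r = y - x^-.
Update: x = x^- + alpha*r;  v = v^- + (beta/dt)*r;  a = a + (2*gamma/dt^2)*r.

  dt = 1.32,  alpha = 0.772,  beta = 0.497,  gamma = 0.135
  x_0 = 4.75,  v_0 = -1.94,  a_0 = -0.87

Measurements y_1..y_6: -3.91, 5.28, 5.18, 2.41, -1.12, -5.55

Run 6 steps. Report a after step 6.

a_post = -1.2725

step 1: x_pred=1.4313  r=-5.3413  x^+=-2.6922  v^+=-5.0995  a^+=-1.6977
step 2: x_pred=-10.9025  r=16.1825  x^+=1.5904  v^+=-1.2474  a^+=0.8099
step 3: x_pred=0.6494  r=4.5306  x^+=4.1470  v^+=1.5275  a^+=1.5120
step 4: x_pred=7.4806  r=-5.0706  x^+=3.5661  v^+=1.6142  a^+=0.7263
step 5: x_pred=6.3296  r=-7.4496  x^+=0.5785  v^+=-0.2320  a^+=-0.4281
step 6: x_pred=-0.1007  r=-5.4493  x^+=-4.3076  v^+=-2.8488  a^+=-1.2725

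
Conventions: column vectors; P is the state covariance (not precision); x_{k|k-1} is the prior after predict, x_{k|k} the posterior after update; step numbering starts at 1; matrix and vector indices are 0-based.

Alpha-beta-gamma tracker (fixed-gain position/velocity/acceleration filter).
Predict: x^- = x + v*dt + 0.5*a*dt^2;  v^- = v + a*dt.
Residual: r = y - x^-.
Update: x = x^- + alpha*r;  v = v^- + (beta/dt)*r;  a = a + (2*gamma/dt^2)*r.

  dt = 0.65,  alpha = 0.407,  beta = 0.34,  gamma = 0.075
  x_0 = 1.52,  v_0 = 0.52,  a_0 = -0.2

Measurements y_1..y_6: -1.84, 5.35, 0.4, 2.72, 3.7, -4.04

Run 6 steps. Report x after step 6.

x_post = 0.9547

step 1: x_pred=1.8158  r=-3.6558  x^+=0.3279  v^+=-1.5222  a^+=-1.4979
step 2: x_pred=-0.9780  r=6.3280  x^+=1.5975  v^+=0.8142  a^+=0.7487
step 3: x_pred=2.2849  r=-1.8849  x^+=1.5177  v^+=0.3149  a^+=0.0796
step 4: x_pred=1.7392  r=0.9808  x^+=2.1384  v^+=0.8797  a^+=0.4278
step 5: x_pred=2.8005  r=0.8995  x^+=3.1666  v^+=1.6282  a^+=0.7471
step 6: x_pred=4.3828  r=-8.4228  x^+=0.9547  v^+=-2.2920  a^+=-2.2432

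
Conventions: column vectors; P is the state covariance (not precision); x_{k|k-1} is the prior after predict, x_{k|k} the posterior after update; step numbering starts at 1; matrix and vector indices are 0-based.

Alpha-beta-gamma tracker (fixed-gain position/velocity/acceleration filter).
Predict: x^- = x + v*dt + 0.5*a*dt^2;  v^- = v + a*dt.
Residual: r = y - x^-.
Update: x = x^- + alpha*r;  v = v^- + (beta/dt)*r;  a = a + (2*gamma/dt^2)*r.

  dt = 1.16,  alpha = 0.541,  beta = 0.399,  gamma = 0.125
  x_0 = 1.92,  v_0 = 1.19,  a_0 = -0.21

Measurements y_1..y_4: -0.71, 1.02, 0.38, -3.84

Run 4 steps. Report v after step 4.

v_post = -2.4518

step 1: x_pred=3.1591  r=-3.8691  x^+=1.0659  v^+=-0.3844  a^+=-0.9288
step 2: x_pred=-0.0050  r=1.0250  x^+=0.5495  v^+=-1.1094  a^+=-0.7384
step 3: x_pred=-1.2341  r=1.6141  x^+=-0.3609  v^+=-1.4107  a^+=-0.4385
step 4: x_pred=-2.2924  r=-1.5476  x^+=-3.1296  v^+=-2.4518  a^+=-0.7261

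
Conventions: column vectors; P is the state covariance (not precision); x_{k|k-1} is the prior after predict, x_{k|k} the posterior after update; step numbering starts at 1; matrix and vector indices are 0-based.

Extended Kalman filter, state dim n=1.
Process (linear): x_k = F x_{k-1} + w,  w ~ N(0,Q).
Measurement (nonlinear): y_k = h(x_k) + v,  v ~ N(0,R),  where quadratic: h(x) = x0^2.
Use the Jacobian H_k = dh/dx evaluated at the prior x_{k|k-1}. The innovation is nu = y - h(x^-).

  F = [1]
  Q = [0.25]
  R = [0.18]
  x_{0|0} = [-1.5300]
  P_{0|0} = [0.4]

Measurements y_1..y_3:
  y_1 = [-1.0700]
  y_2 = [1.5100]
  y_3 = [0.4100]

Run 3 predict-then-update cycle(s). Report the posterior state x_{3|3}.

step 1: x^-=[-1.5300]  P^-=[0.6500]  H_jac=[-3.0600]  S=[6.2663]  K=[-0.3174]  nu=[-3.4109]  x^+=[-0.4473]  P^+=[0.0187]
step 2: x^-=[-0.4473]  P^-=[0.2687]  H_jac=[-0.8947]  S=[0.3951]  K=[-0.6085]  nu=[1.3099]  x^+=[-1.2443]  P^+=[0.1224]
step 3: x^-=[-1.2443]  P^-=[0.3724]  H_jac=[-2.4887]  S=[2.4866]  K=[-0.3727]  nu=[-1.1384]  x^+=[-0.8200]  P^+=[0.0270]

x_post = [-0.8200]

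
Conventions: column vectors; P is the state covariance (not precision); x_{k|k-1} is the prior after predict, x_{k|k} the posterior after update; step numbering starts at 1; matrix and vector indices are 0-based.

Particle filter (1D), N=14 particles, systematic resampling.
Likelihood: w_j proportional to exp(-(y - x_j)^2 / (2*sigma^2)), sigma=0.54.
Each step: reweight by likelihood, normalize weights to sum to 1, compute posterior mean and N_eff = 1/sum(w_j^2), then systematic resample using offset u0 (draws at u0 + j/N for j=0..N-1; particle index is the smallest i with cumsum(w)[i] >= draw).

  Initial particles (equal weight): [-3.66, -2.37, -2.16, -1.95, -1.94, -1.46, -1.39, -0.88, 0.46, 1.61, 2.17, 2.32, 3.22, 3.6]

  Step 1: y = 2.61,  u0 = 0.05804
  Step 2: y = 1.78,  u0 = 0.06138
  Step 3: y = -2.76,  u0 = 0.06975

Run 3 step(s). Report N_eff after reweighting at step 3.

step 1: w=[0.0000, 0.0000, 0.0000, 0.0000, 0.0000, 0.0000, 0.0000, 0.0000, 0.0001, 0.0726, 0.2895, 0.3493, 0.2132, 0.0752]  mean=2.5128  Neff=3.8134  idx=[9, 10, 10, 10, 10, 11, 11, 11, 11, 11, 12, 12, 12, 13]
step 2: w=[0.1330, 0.1077, 0.1077, 0.1077, 0.1077, 0.0848, 0.0848, 0.0848, 0.0848, 0.0848, 0.0040, 0.0040, 0.0040, 0.0005]  mean=2.1724  Neff=9.9958  idx=[0, 0, 1, 2, 2, 3, 4, 4, 5, 6, 7, 8, 9, 10]
step 3: w=[0.4998, 0.4998, 0.0001, 0.0001, 0.0001, 0.0001, 0.0001, 0.0001, 0.0000, 0.0000, 0.0000, 0.0000, 0.0000, 0.0000]  mean=1.6102  Neff=2.0017  idx=[0, 0, 0, 0, 0, 0, 0, 1, 1, 1, 1, 1, 1, 1]

N_eff = 2.0017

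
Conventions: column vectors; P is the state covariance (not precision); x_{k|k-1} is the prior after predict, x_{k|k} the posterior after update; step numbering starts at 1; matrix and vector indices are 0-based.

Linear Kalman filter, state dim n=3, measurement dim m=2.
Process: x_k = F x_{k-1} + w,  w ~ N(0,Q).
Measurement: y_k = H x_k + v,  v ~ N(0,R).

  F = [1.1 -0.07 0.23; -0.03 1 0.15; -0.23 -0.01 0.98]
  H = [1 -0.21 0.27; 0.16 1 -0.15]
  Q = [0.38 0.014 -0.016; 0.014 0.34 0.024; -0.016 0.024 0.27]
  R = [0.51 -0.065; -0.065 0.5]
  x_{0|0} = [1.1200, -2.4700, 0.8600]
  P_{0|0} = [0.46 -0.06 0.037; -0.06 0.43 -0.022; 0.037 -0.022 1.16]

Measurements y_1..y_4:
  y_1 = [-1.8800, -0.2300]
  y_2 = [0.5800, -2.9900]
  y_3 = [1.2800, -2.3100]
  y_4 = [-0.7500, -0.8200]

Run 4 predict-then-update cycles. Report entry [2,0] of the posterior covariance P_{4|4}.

step 1: x^-=[1.6027, -2.3746, 0.6099]  P^-=[1.0287 -0.0564 0.1686; -0.0564 0.7932 0.1833; 0.1686 0.1833 1.3919]  S=[1.7691 -0.1406; -0.1406 1.2697]  K=[0.6246 0.1345; -0.0511 0.5903; 0.2886 0.0331]  nu=[-4.1460, 1.9797]  x^+=[-0.7207, -0.9940, -0.5211]  P^+=[0.3392 -0.0498 -0.1476; -0.0498 0.3377 0.2083; -0.1476 0.2083 1.2459]
step 2: x^-=[-0.8431, -1.0506, -0.3349]  P^-=[0.7843 -0.0103 0.0129; -0.0103 0.7728 0.4308; 0.0129 0.4308 1.5467]  S=[1.4036 -0.0459; -0.0459 1.1945]  K=[0.5666 0.1166; -0.0208 0.5907; 0.2481 0.1777]  nu=[1.2929, -1.8548]  x^+=[-0.3267, -2.1730, -0.3437]  P^+=[0.3235 -0.0608 -0.2032; -0.0608 0.3543 0.3192; -0.2032 0.3192 1.4267]
step 3: x^-=[-0.2863, -2.2148, -0.2400]  P^-=[0.7449 -0.0013 -0.0073; -0.0013 0.8279 0.5717; -0.0073 0.5717 1.7424]  S=[1.3502 -0.0184; -0.0184 1.2146]  K=[0.5519 0.1063; -0.0071 0.6108; 0.2576 0.2585]  nu=[1.1660, -0.0854]  x^+=[0.3481, -2.2752, 0.0384]  P^+=[0.3221 -0.0687 -0.2295; -0.0687 0.3746 0.3853; -0.2295 0.3853 1.5741]
step 4: x^-=[0.5510, -2.2799, -0.0197]  P^-=[0.7369 0.0041 -0.0053; 0.0041 0.8721 0.6613; -0.0053 0.6613 1.8944]  S=[1.3439 -0.0031; -0.0031 1.2368]  K=[0.5469 0.1006; 0.0010 0.6255; 0.2740 0.3050]  nu=[-1.7745, 1.3688]  x^+=[-0.2816, -1.4256, -0.0885]  P^+=[0.3228 -0.0735 -0.2441; -0.0735 0.3883 0.4256; -0.2441 0.4256 1.6790]

P_post[2,0] = -0.2441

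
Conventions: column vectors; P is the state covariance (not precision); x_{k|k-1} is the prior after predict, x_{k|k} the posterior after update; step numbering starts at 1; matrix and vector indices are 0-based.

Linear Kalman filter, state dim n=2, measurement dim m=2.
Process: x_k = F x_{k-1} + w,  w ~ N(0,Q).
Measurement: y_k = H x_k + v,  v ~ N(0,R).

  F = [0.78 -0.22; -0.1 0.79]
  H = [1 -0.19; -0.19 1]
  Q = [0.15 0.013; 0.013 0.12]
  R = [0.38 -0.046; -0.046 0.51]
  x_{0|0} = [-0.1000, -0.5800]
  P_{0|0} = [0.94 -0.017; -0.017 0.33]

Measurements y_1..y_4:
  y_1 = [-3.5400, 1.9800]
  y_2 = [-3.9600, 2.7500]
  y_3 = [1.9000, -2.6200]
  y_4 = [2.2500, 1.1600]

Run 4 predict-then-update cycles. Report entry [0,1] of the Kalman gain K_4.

K[0,1] = -0.0115

step 1: x^-=[0.0496, -0.4482]  P^-=[0.7437 -0.1285; -0.1285 0.3380]  S=[1.1847 -0.3847; -0.3847 0.9237]  K=[0.6400 -0.0256; -0.0408 0.3754]  nu=[-3.6748, 2.4376]  x^+=[-2.3647, 0.6168]  P^+=[0.2452 0.0041; 0.0041 0.1941]
step 2: x^-=[-1.9802, 0.7237]  P^-=[0.3071 -0.0372; -0.0372 0.2429]  S=[0.7101 -0.1891; -0.1891 0.7782]  K=[0.4382 -0.0164; -0.0341 0.3130]  nu=[-1.8423, 1.6500]  x^+=[-2.8144, 1.3030]  P^+=[0.1679 0.0034; 0.0034 0.1618]
step 3: x^-=[-2.4819, 1.3108]  P^-=[0.2588 -0.0261; -0.0261 0.2222]  S=[0.6567 -0.1644; -0.1644 0.7514]  K=[0.3984 -0.0130; -0.0299 0.2957]  nu=[4.6310, -4.4024]  x^+=[-0.5799, -0.1295]  P^+=[0.1528 0.0041; 0.0041 0.1530]
step 4: x^-=[-0.4238, -0.0444]  P^-=[0.2489 -0.0229; -0.0229 0.2163]  S=[0.6454 -0.1581; -0.1581 0.7440]  K=[0.3896 -0.0115; -0.0279 0.2907]  nu=[2.6654, 1.1238]  x^+=[0.6016, 0.2078]  P^+=[0.1494 0.0046; 0.0046 0.1504]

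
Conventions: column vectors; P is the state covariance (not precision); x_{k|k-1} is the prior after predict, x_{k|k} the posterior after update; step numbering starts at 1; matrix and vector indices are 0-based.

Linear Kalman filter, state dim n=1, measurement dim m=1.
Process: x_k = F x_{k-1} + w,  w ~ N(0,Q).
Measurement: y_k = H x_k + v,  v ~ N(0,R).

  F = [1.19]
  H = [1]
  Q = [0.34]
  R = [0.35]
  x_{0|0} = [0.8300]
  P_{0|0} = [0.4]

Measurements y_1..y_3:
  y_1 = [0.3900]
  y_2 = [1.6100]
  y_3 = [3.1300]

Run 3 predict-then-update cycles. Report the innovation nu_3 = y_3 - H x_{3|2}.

innov = [1.5909]

step 1: x^-=[0.9877]  P^-=[0.9064]  S=[1.2564]  K=[0.7214]  nu=[-0.5977]  x^+=[0.5565]  P^+=[0.2525]
step 2: x^-=[0.6622]  P^-=[0.6976]  S=[1.0476]  K=[0.6659]  nu=[0.9478]  x^+=[1.2933]  P^+=[0.2331]
step 3: x^-=[1.5391]  P^-=[0.6700]  S=[1.0200]  K=[0.6569]  nu=[1.5909]  x^+=[2.5841]  P^+=[0.2299]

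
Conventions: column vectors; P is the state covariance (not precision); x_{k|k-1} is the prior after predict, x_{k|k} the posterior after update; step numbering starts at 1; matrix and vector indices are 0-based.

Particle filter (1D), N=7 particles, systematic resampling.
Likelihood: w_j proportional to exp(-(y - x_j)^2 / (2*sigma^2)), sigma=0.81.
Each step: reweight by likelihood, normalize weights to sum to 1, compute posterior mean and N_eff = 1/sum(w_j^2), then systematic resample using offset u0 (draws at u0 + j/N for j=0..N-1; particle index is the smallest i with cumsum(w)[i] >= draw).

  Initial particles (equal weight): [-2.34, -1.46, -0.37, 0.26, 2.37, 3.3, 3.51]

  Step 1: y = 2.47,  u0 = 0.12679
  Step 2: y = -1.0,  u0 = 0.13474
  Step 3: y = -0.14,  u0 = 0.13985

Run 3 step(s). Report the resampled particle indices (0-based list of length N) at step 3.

resampled_idx = [0, 1, 2, 3, 4, 5, 6]

step 1: w=[0.0000, 0.0000, 0.0010, 0.0118, 0.4844, 0.2887, 0.2140]  mean=2.8547  Neff=2.7477  idx=[4, 4, 4, 5, 5, 6, 6]
step 2: w=[0.3321, 0.3321, 0.3321, 0.0014, 0.0014, 0.0004, 0.0004]  mean=2.3735  Neff=3.0217  idx=[0, 0, 1, 1, 2, 2, 2]
step 3: w=[0.1429, 0.1429, 0.1429, 0.1429, 0.1429, 0.1429, 0.1429]  mean=2.3700  Neff=7.0000  idx=[0, 1, 2, 3, 4, 5, 6]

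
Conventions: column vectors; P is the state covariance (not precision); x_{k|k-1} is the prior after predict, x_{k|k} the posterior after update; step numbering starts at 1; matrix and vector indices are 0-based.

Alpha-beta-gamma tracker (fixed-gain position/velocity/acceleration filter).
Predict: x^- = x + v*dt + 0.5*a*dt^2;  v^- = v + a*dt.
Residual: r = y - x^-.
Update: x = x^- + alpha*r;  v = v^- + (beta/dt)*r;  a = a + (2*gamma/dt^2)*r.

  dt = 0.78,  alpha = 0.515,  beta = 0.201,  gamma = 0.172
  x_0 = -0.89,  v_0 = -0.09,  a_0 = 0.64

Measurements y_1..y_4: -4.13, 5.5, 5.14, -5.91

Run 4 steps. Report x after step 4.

x_post = 1.2683

step 1: x_pred=-0.7655  r=-3.3645  x^+=-2.4982  v^+=-0.4578  a^+=-1.2623
step 2: x_pred=-3.2393  r=8.7393  x^+=1.2614  v^+=0.8096  a^+=3.6790
step 3: x_pred=3.0121  r=2.1279  x^+=4.1080  v^+=4.2276  a^+=4.8822
step 4: x_pred=8.8907  r=-14.8007  x^+=1.2683  v^+=4.2217  a^+=-3.4864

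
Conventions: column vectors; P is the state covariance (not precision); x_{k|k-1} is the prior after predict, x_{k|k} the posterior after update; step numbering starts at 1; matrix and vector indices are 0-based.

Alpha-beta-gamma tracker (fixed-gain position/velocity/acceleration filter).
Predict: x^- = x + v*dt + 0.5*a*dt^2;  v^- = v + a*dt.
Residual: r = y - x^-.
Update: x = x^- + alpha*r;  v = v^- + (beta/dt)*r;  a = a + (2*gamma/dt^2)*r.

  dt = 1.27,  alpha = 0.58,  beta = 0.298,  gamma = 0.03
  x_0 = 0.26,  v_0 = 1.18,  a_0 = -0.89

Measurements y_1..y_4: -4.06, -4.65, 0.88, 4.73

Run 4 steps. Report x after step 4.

step 1: x_pred=1.0409  r=-5.1009  x^+=-1.9176  v^+=-1.1472  a^+=-1.0798
step 2: x_pred=-4.2453  r=-0.4047  x^+=-4.4800  v^+=-2.6134  a^+=-1.0948
step 3: x_pred=-8.6820  r=9.5620  x^+=-3.1360  v^+=-1.7602  a^+=-0.7391
step 4: x_pred=-5.9675  r=10.6975  x^+=0.2371  v^+=-0.1887  a^+=-0.3412

x_post = 0.2371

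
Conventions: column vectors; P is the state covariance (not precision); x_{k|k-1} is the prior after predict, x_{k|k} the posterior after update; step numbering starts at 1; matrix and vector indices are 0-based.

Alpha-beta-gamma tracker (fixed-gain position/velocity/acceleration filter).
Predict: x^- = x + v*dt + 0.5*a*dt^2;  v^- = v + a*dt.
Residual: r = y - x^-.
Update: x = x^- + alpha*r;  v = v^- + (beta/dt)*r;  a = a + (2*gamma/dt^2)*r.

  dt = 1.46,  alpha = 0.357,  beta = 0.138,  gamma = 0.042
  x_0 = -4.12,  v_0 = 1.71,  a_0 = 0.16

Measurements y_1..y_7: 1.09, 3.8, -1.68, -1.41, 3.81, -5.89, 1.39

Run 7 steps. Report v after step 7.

step 1: x_pred=-1.4529  r=2.5429  x^+=-0.5451  v^+=2.1840  a^+=0.2602
step 2: x_pred=2.9208  r=0.8792  x^+=3.2347  v^+=2.6470  a^+=0.2949
step 3: x_pred=7.4135  r=-9.0935  x^+=4.1671  v^+=2.2179  a^+=-0.0635
step 4: x_pred=7.3376  r=-8.7476  x^+=4.2147  v^+=1.2984  a^+=-0.4082
step 5: x_pred=5.6753  r=-1.8653  x^+=5.0094  v^+=0.5261  a^+=-0.4817
step 6: x_pred=5.2640  r=-11.1540  x^+=1.2821  v^+=-1.2315  a^+=-0.9213
step 7: x_pred=-1.4978  r=2.8878  x^+=-0.4669  v^+=-2.3036  a^+=-0.8075

v_post = -2.3036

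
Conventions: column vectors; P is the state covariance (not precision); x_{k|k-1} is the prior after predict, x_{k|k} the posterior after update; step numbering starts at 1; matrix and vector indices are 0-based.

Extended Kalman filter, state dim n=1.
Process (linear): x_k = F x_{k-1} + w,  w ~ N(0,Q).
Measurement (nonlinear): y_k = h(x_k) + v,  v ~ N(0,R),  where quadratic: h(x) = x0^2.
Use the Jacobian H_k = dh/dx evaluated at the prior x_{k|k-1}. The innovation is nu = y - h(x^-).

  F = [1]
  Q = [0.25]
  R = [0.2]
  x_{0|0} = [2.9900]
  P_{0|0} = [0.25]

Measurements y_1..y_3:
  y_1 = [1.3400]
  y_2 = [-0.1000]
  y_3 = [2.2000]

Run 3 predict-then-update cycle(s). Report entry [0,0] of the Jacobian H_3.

step 1: x^-=[2.9900]  P^-=[0.5000]  H_jac=[5.9800]  S=[18.0802]  K=[0.1654]  nu=[-7.6001]  x^+=[1.7331]  P^+=[0.0055]
step 2: x^-=[1.7331]  P^-=[0.2555]  H_jac=[3.4663]  S=[3.2702]  K=[0.2709]  nu=[-3.1038]  x^+=[0.8925]  P^+=[0.0156]
step 3: x^-=[0.8925]  P^-=[0.2656]  H_jac=[1.7850]  S=[1.0463]  K=[0.4531]  nu=[1.4035]  x^+=[1.5285]  P^+=[0.0508]

H_jac[0,0] = 1.7850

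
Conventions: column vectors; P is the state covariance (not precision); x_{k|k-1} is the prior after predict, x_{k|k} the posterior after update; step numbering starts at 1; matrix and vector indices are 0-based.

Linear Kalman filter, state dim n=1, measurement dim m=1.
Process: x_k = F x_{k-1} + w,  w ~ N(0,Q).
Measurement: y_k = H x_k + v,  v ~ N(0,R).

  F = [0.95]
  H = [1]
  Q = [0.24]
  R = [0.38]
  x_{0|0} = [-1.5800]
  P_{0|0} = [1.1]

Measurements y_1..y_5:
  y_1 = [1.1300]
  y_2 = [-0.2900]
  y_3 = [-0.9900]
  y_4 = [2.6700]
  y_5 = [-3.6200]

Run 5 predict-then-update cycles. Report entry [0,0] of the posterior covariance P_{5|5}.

P_post[0,0] = 0.1997

step 1: x^-=[-1.5010]  P^-=[1.2327]  S=[1.6127]  K=[0.7644]  nu=[2.6310]  x^+=[0.5101]  P^+=[0.2905]
step 2: x^-=[0.4846]  P^-=[0.5021]  S=[0.8821]  K=[0.5692]  nu=[-0.7746]  x^+=[0.0437]  P^+=[0.2163]
step 3: x^-=[0.0415]  P^-=[0.4352]  S=[0.8152]  K=[0.5339]  nu=[-1.0315]  x^+=[-0.5092]  P^+=[0.2029]
step 4: x^-=[-0.4837]  P^-=[0.4231]  S=[0.8031]  K=[0.5268]  nu=[3.1537]  x^+=[1.1777]  P^+=[0.2002]
step 5: x^-=[1.1189]  P^-=[0.4207]  S=[0.8007]  K=[0.5254]  nu=[-4.7389]  x^+=[-1.3709]  P^+=[0.1997]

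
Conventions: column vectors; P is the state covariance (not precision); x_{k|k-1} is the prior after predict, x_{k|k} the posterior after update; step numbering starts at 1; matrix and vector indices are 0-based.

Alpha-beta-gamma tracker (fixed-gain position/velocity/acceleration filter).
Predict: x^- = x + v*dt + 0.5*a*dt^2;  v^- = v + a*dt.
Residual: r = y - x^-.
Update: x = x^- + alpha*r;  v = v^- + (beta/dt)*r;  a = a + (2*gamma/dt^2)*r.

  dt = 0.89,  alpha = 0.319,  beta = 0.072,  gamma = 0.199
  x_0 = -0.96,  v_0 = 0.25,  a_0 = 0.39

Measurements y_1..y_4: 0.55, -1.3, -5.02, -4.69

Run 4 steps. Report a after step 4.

a_post = -4.9609

step 1: x_pred=-0.5830  r=1.1330  x^+=-0.2216  v^+=0.6888  a^+=0.9593
step 2: x_pred=0.7713  r=-2.0713  x^+=0.1106  v^+=1.3750  a^+=-0.0815
step 3: x_pred=1.3020  r=-6.3220  x^+=-0.7147  v^+=0.7910  a^+=-3.2580
step 4: x_pred=-1.3010  r=-3.3890  x^+=-2.3821  v^+=-2.3828  a^+=-4.9609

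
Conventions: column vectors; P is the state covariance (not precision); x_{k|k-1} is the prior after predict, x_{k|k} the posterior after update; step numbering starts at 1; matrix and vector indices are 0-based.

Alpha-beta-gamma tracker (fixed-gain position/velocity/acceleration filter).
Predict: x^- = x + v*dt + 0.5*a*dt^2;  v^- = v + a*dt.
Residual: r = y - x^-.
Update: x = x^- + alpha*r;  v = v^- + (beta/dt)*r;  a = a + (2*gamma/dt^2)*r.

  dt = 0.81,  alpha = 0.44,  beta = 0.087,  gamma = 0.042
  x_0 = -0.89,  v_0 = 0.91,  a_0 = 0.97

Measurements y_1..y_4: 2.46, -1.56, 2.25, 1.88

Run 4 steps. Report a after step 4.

step 1: x_pred=0.1653  r=2.2947  x^+=1.1750  v^+=1.9422  a^+=1.2638
step 2: x_pred=3.1627  r=-4.7227  x^+=1.0847  v^+=2.4586  a^+=0.6591
step 3: x_pred=3.2924  r=-1.0424  x^+=2.8337  v^+=2.8805  a^+=0.5257
step 4: x_pred=5.3394  r=-3.4594  x^+=3.8173  v^+=2.9348  a^+=0.0828

a_post = 0.0828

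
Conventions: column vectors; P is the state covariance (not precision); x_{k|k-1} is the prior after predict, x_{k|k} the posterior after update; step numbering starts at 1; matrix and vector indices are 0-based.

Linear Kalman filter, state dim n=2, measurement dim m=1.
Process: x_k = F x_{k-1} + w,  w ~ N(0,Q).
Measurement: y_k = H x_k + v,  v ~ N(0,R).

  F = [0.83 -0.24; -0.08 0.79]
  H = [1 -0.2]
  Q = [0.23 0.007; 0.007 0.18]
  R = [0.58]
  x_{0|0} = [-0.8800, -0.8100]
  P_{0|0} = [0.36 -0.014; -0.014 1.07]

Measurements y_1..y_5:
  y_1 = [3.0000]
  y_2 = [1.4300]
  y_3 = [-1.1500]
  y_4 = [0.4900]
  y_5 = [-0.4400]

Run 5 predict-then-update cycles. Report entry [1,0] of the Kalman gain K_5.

step 1: x^-=[-0.5360, -0.5695]  P^-=[0.5452 -0.2292; -0.2292 0.8519]  S=[1.2510]  K=[0.4725; -0.3194]  nu=[3.4221]  x^+=[1.0809, -1.6626]  P^+=[0.2660 -0.0404; -0.0404 0.7242]
step 2: x^-=[1.2961, -1.3999]  P^-=[0.4710 -0.1753; -0.1753 0.6388]  S=[1.1467]  K=[0.4413; -0.2643]  nu=[-0.1461]  x^+=[1.2317, -1.3613]  P^+=[0.2477 -0.0415; -0.0415 0.5587]
step 3: x^-=[1.3490, -1.1740]  P^-=[0.4493 -0.1434; -0.1434 0.5355]  S=[1.1081]  K=[0.4314; -0.2261]  nu=[-2.7338]  x^+=[0.1697, -0.5560]  P^+=[0.2431 -0.0353; -0.0353 0.4789]
step 4: x^-=[0.2743, -0.4528]  P^-=[0.4392 -0.1238; -0.1238 0.4849]  S=[1.0881]  K=[0.4264; -0.2029]  nu=[0.1252]  x^+=[0.3276, -0.4782]  P^+=[0.2414 -0.0297; -0.0297 0.4401]
step 5: x^-=[0.3867, -0.4040]  P^-=[0.4334 -0.1125; -0.1125 0.4600]  S=[1.0768]  K=[0.4234; -0.1899]  nu=[-0.9075]  x^+=[0.0025, -0.2316]  P^+=[0.2404 -0.0259; -0.0259 0.4211]

K[1,0] = -0.1899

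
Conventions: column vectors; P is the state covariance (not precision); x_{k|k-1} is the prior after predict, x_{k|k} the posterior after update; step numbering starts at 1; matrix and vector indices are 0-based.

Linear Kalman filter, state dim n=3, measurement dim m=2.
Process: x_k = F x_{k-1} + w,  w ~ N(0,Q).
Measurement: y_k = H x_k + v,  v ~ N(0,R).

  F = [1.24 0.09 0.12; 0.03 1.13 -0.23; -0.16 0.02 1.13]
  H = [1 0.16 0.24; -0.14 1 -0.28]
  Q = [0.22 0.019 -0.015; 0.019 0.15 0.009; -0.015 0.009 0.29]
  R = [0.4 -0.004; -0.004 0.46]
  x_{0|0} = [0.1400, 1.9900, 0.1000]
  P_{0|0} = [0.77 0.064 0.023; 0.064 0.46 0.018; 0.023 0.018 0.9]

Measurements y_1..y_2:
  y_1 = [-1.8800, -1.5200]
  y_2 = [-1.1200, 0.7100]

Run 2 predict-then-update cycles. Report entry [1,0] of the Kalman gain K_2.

step 1: x^-=[0.3647, 2.2299, 0.1304]  P^-=[1.4422 0.1550 -0.0106; 0.1550 0.7803 -0.2052; -0.0106 -0.2052 1.4512]  S=[1.9745 -0.0638; -0.0638 1.4531]  K=[0.7417 0.0023; 0.1351 0.5676; 0.1411 -0.4137]  nu=[-2.6328, -3.6623]  x^+=[-1.5967, -0.2045, 1.2740]  P^+=[0.3560 -0.0179 -0.2353; -0.0179 0.2860 0.0998; -0.2353 0.0998 1.1558]
step 2: x^-=[-1.8454, -0.5720, 1.6910]  P^-=[0.7145 0.0820 -0.2434; 0.0820 0.5268 -0.1730; -0.2434 -0.1730 1.8648]  S=[1.1315 -0.0224; -0.0224 1.2018]  K=[0.5925 0.0527; 0.1196 0.4713; 0.1452 -0.5474]  nu=[0.4111, 1.4971]  x^+=[-1.5229, 0.1827, 0.9312]  P^+=[0.3154 -0.0216 -0.3131; -0.0216 0.2462 0.1174; -0.3131 0.1174 1.4773]

K[1,0] = 0.1196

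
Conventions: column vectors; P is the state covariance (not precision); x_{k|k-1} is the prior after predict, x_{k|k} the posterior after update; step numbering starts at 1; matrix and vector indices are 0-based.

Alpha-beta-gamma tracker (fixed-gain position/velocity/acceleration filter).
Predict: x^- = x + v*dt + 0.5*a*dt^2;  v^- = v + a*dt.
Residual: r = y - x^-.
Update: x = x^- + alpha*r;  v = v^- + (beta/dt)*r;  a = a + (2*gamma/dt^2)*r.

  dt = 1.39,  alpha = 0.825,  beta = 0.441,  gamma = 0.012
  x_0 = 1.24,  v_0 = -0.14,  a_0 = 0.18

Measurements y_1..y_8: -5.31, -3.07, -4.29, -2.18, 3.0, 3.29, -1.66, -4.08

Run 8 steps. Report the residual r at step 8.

step 1: x_pred=1.2193  r=-6.5293  x^+=-4.1674  v^+=-1.9613  a^+=0.0989
step 2: x_pred=-6.7981  r=3.7281  x^+=-3.7224  v^+=-0.6411  a^+=0.1452
step 3: x_pred=-4.4732  r=0.1832  x^+=-4.3221  v^+=-0.3811  a^+=0.1475
step 4: x_pred=-4.7093  r=2.5293  x^+=-2.6226  v^+=0.6264  a^+=0.1789
step 5: x_pred=-1.5792  r=4.5792  x^+=2.1986  v^+=2.3278  a^+=0.2358
step 6: x_pred=5.6621  r=-2.3721  x^+=3.7051  v^+=1.9030  a^+=0.2063
step 7: x_pred=6.5496  r=-8.2096  x^+=-0.2233  v^+=-0.4149  a^+=0.1043
step 8: x_pred=-0.6992  r=-3.3808  x^+=-3.4884  v^+=-1.3425  a^+=0.0623

resid = -3.3808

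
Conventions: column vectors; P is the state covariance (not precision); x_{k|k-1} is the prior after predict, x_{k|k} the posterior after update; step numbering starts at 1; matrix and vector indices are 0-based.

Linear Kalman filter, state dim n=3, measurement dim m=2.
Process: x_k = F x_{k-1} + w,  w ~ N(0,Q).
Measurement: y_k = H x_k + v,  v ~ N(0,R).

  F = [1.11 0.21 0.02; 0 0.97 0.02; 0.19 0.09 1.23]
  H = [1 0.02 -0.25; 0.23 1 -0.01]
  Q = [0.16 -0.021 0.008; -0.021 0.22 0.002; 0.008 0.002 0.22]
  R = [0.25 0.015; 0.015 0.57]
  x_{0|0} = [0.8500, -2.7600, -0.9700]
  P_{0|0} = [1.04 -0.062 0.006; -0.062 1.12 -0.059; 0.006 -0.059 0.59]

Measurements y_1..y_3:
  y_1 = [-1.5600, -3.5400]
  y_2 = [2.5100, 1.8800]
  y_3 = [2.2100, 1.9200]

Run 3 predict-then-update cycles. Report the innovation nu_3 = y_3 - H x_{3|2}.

innov = [1.1912, 2.3467]

step 1: x^-=[0.3445, -2.6966, -1.2800]  P^-=[1.4619 0.1394 0.2472; 0.1394 1.2718 0.0324; 0.2472 0.0324 1.1468]  S=[1.6657 0.4948; 0.4948 1.9815]  K=[0.8331 0.0308; -0.1094 0.6851; -0.0378 0.0487]  nu=[-2.1706, -0.9354]  x^+=[-1.4925, -3.1000, -1.2435]  P^+=[0.2786 -0.0313 0.2772; -0.0313 0.3958 -0.0252; 0.2772 -0.0252 1.1416]
step 2: x^-=[-2.3325, -3.0319, -2.0921]  P^-=[0.5187 0.0320 0.4709; 0.0320 0.5919 0.0299; 0.4709 0.0299 2.0833]  S=[0.6647 0.1442; 0.1442 1.2015]  K=[0.5932 0.0508; -0.0549 0.5051; -0.0979 0.1094]  nu=[4.3802, 5.4274]  x^+=[0.5416, -0.5310, -1.9272]  P^+=[0.2730 -0.0200 0.4942; -0.0200 0.2914 -0.0321; 0.4942 -0.0321 2.0656]
step 3: x^-=[0.4511, -0.5536, -2.3153]  P^-=[0.5224 0.0278 0.7874; 0.0278 0.4937 0.0381; 0.7874 0.0381 3.5805]  S=[0.6034 0.1193; 0.1193 1.1001]  K=[0.5266 0.0703; -0.0440 0.4590; -0.2149 0.1900]  nu=[1.1912, 2.3467]  x^+=[1.2432, 0.4712, -2.1255]  P^+=[0.3408 -0.0221 0.8308; -0.0221 0.2656 -0.0508; 0.8308 -0.0508 3.5227]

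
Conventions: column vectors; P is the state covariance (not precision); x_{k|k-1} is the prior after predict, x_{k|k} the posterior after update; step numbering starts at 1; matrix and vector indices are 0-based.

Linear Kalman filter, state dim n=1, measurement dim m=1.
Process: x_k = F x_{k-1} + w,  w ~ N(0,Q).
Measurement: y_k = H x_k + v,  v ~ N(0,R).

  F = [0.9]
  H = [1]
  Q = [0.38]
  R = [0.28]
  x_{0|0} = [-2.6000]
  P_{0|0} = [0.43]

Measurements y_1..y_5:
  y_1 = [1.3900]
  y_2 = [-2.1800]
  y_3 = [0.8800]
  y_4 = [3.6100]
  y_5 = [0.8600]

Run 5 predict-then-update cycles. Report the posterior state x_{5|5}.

x_post = [1.3135]

step 1: x^-=[-2.3400]  P^-=[0.7283]  S=[1.0083]  K=[0.7223]  nu=[3.7300]  x^+=[0.3542]  P^+=[0.2022]
step 2: x^-=[0.3188]  P^-=[0.5438]  S=[0.8238]  K=[0.6601]  nu=[-2.4988]  x^+=[-1.3307]  P^+=[0.1848]
step 3: x^-=[-1.1976]  P^-=[0.5297]  S=[0.8097]  K=[0.6542]  nu=[2.0776]  x^+=[0.1615]  P^+=[0.1832]
step 4: x^-=[0.1454]  P^-=[0.5284]  S=[0.8084]  K=[0.6536]  nu=[3.4646]  x^+=[2.4099]  P^+=[0.1830]
step 5: x^-=[2.1690]  P^-=[0.5282]  S=[0.8082]  K=[0.6536]  nu=[-1.3090]  x^+=[1.3135]  P^+=[0.1830]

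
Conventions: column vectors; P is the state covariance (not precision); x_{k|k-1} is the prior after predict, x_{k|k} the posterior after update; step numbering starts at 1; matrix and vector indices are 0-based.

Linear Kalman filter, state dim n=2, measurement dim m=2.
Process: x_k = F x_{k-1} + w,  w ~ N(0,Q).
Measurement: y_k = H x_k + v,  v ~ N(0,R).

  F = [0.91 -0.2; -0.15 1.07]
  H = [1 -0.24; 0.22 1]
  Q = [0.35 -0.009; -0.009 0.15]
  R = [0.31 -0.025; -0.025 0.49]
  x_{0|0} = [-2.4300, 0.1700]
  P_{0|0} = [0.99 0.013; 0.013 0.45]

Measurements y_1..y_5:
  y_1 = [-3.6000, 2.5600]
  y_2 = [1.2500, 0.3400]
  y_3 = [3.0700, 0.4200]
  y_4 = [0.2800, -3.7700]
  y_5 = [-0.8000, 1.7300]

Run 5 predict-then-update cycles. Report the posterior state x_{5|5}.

step 1: x^-=[-2.2453, 0.5464]  P^-=[1.1831 -0.2274; -0.2274 0.6833]  S=[1.6416 -0.1441; -0.1441 1.1305]  K=[0.7651 0.1266; -0.1914 0.5358]  nu=[-1.2236, 2.5076]  x^+=[-2.8639, 2.1241]  P^+=[0.2320 -0.0081; -0.0081 0.2691]
step 2: x^-=[-3.0310, 2.7023]  P^-=[0.5559 -0.1064; -0.1064 0.4659]  S=[0.9438 -0.1153; -0.1153 0.9360]  K=[0.6276 0.0943; -0.1761 0.4511]  nu=[4.9295, -1.6955]  x^+=[-0.0972, 1.0693]  P^+=[0.1895 -0.0112; -0.0112 0.2279]
step 3: x^-=[-0.3023, 1.1588]  P^-=[0.5201 -0.0949; -0.0949 0.4188]  S=[0.8998 -0.1009; -0.1009 0.8922]  K=[0.6136 0.0913; -0.1692 0.4268]  nu=[3.6504, -0.6722]  x^+=[1.8762, 0.2540]  P^+=[0.1852 -0.0113; -0.0113 0.2159]
step 4: x^-=[1.6565, -0.0096]  P^-=[0.5161 -0.0918; -0.0918 0.4050]  S=[0.8935 -0.0956; -0.0956 0.8795]  K=[0.6121 0.0912; -0.1667 0.4193]  nu=[-1.3788, -4.1248]  x^+=[0.4363, -1.5094]  P^+=[0.1848 -0.0112; -0.0112 0.2121]
step 5: x^-=[0.6989, -1.6806]  P^-=[0.5156 -0.0909; -0.0909 0.4006]  S=[0.8923 -0.0938; -0.0938 0.8756]  K=[0.6119 0.0913; -0.1658 0.4169]  nu=[-1.9023, 3.2568]  x^+=[-0.1677, -0.0073]  P^+=[0.1847 -0.0112; -0.0112 0.2109]

x_post = [-0.1677, -0.0073]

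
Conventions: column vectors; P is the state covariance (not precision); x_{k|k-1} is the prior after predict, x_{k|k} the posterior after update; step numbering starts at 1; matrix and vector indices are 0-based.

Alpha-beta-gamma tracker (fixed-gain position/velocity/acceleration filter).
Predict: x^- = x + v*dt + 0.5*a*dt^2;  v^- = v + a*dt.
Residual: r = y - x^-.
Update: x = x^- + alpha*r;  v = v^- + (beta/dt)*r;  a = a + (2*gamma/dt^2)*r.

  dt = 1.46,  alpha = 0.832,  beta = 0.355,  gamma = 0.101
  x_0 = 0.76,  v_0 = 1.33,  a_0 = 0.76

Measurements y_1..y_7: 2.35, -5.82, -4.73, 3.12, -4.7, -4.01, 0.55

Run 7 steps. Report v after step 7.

v_post = 0.0866

step 1: x_pred=3.5118  r=-1.1618  x^+=2.5452  v^+=2.1571  a^+=0.6499
step 2: x_pred=6.3872  r=-12.2072  x^+=-3.7692  v^+=0.1378  a^+=-0.5069
step 3: x_pred=-4.1083  r=-0.6217  x^+=-4.6256  v^+=-0.7535  a^+=-0.5658
step 4: x_pred=-6.3287  r=9.4487  x^+=1.5326  v^+=0.7179  a^+=0.3296
step 5: x_pred=2.9320  r=-7.6320  x^+=-3.4178  v^+=-0.6567  a^+=-0.3937
step 6: x_pred=-4.7961  r=0.7861  x^+=-4.1421  v^+=-1.0403  a^+=-0.3192
step 7: x_pred=-6.0010  r=6.5510  x^+=-0.5506  v^+=0.0866  a^+=0.3016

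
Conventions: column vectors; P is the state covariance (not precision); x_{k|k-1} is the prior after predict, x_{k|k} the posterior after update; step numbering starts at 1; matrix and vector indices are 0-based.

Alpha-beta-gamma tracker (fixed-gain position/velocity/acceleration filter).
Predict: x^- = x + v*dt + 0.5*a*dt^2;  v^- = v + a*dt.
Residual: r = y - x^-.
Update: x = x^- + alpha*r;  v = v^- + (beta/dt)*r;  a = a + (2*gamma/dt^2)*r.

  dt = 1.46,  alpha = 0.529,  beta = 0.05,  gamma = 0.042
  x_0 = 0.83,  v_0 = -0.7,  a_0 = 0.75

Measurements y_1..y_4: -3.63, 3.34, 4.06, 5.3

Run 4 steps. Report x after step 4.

x_post = 6.6813

step 1: x_pred=0.6073  r=-4.2374  x^+=-1.6342  v^+=0.2499  a^+=0.5830
step 2: x_pred=-0.6480  r=3.9880  x^+=1.4617  v^+=1.2377  a^+=0.7402
step 3: x_pred=4.0575  r=0.0025  x^+=4.0588  v^+=2.3184  a^+=0.7403
step 4: x_pred=8.2327  r=-2.9327  x^+=6.6813  v^+=3.2988  a^+=0.6247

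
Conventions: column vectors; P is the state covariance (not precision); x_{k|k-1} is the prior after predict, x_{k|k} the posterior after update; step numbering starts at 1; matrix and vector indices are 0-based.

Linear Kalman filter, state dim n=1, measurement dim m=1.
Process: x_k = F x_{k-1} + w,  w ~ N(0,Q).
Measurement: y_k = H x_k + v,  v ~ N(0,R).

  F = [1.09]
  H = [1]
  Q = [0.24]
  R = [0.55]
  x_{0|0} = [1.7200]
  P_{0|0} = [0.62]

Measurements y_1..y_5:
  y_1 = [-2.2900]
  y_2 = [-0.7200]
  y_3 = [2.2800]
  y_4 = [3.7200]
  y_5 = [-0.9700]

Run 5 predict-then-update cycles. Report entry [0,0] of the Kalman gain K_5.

step 1: x^-=[1.8748]  P^-=[0.9766]  S=[1.5266]  K=[0.6397]  nu=[-4.1648]  x^+=[-0.7895]  P^+=[0.3519]
step 2: x^-=[-0.8606]  P^-=[0.6580]  S=[1.2080]  K=[0.5447]  nu=[0.1406]  x^+=[-0.7840]  P^+=[0.2996]
step 3: x^-=[-0.8546]  P^-=[0.5959]  S=[1.1459]  K=[0.5200]  nu=[3.1346]  x^+=[0.7756]  P^+=[0.2860]
step 4: x^-=[0.8454]  P^-=[0.5798]  S=[1.1298]  K=[0.5132]  nu=[2.8746]  x^+=[2.3206]  P^+=[0.2823]
step 5: x^-=[2.5295]  P^-=[0.5754]  S=[1.1254]  K=[0.5113]  nu=[-3.4995]  x^+=[0.7403]  P^+=[0.2812]

K[0,0] = 0.5113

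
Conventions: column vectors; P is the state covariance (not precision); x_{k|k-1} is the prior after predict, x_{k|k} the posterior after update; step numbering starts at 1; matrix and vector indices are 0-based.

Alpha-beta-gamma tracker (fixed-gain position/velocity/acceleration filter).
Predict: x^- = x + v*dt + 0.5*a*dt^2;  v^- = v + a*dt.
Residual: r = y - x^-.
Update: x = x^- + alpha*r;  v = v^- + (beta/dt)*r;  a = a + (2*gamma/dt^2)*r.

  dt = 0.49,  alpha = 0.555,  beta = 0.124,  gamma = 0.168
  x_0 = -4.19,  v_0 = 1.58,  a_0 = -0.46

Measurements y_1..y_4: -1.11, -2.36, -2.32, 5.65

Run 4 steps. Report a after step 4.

a_post = 5.9892

step 1: x_pred=-3.4710  r=2.3610  x^+=-2.1607  v^+=1.9521  a^+=2.8441
step 2: x_pred=-0.8627  r=-1.4973  x^+=-1.6937  v^+=2.9668  a^+=0.7487
step 3: x_pred=-0.1501  r=-2.1699  x^+=-1.3544  v^+=2.7845  a^+=-2.2879
step 4: x_pred=-0.2646  r=5.9146  x^+=3.0180  v^+=3.1602  a^+=5.9892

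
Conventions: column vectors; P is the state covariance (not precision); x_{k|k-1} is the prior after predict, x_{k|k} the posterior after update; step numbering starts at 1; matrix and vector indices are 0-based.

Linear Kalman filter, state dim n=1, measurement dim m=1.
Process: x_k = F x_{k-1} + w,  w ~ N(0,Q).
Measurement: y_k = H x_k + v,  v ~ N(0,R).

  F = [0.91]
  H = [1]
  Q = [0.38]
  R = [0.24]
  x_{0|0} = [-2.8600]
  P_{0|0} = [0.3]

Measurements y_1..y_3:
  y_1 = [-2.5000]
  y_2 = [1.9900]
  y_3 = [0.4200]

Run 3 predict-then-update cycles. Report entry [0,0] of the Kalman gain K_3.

K[0,0] = 0.6827

step 1: x^-=[-2.6026]  P^-=[0.6284]  S=[0.8684]  K=[0.7236]  nu=[0.1026]  x^+=[-2.5284]  P^+=[0.1737]
step 2: x^-=[-2.3008]  P^-=[0.5238]  S=[0.7638]  K=[0.6858]  nu=[4.2908]  x^+=[0.6418]  P^+=[0.1646]
step 3: x^-=[0.5840]  P^-=[0.5163]  S=[0.7563]  K=[0.6827]  nu=[-0.1640]  x^+=[0.4721]  P^+=[0.1638]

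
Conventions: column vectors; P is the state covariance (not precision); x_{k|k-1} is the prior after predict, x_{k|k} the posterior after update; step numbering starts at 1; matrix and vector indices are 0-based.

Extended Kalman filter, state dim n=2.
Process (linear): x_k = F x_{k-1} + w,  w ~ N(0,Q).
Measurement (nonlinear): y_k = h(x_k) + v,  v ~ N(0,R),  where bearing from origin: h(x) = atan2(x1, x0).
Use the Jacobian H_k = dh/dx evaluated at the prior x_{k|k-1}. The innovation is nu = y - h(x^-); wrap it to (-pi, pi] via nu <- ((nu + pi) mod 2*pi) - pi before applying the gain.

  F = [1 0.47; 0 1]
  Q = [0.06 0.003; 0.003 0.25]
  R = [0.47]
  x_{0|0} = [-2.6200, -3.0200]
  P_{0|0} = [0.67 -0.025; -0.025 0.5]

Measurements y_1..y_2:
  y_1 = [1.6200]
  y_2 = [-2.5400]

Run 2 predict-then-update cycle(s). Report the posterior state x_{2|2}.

step 1: x^-=[-4.0394, -3.0200]  P^-=[0.8170 0.2130; 0.2130 0.7500]  H_jac=[0.1187 -0.1588]  S=[0.4924]  K=[0.1283; -0.1905]  nu=[-2.1636]  x^+=[-4.3170, -2.6078]  P^+=[0.8088 0.2250; 0.2250 0.7321]
step 2: x^-=[-5.5426, -2.6078]  P^-=[1.2421 0.5721; 0.5721 0.9821]  H_jac=[0.0695 -0.1477]  S=[0.4857]  K=[0.0037; -0.2168]  nu=[0.1618]  x^+=[-5.5420, -2.6429]  P^+=[1.2421 0.5725; 0.5725 0.9593]

x_post = [-5.5420, -2.6429]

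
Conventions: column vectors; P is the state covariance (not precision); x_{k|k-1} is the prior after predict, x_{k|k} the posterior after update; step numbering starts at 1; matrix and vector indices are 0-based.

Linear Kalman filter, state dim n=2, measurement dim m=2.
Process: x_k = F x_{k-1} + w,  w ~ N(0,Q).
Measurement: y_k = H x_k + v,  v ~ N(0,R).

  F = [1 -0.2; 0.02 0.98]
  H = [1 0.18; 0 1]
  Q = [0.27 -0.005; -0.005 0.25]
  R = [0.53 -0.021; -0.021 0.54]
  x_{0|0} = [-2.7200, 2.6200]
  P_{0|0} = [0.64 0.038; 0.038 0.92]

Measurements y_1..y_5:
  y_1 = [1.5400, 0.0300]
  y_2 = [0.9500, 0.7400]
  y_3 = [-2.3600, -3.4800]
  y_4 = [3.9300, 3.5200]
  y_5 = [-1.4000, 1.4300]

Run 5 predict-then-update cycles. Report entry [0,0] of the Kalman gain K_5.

step 1: x^-=[-3.2440, 2.5132]  P^-=[0.9316 -0.1354; -0.1354 1.1353]  S=[1.4496 0.0479; 0.0479 1.6753]  K=[0.6291 -0.0988; 0.0252 0.6770]  nu=[4.3316, -2.4832]  x^+=[-0.2736, 0.9412]  P^+=[0.3475 -0.0666; -0.0666 0.3650]
step 2: x^-=[-0.4618, 0.9169]  P^-=[0.6587 -0.1346; -0.1346 0.5981]  S=[1.1596 -0.0479; -0.0479 1.1381]  K=[0.5432 -0.0954; -0.0015 0.5255]  nu=[1.2468, -0.1769]  x^+=[0.2323, 0.8221]  P^+=[0.3012 -0.0629; -0.0629 0.2838]
step 3: x^-=[0.0679, 0.8103]  P^-=[0.6077 -0.1160; -0.1160 0.5202]  S=[1.1128 -0.0434; -0.0434 1.0602]  K=[0.5239 -0.0880; -0.0010 0.4906]  nu=[-2.5738, -4.2903]  x^+=[-0.9031, -1.2921]  P^+=[0.2901 -0.0585; -0.0585 0.2650]
step 4: x^-=[-0.6447, -1.2843]  P^-=[0.5941 -0.1082; -0.1082 0.5023]  S=[1.1014 -0.0388; -0.0388 1.0423]  K=[0.5187 -0.0845; 0.0008 0.4819]  nu=[4.8058, 4.8043]  x^+=[1.4421, 1.0349]  P^+=[0.2869 -0.0565; -0.0565 0.2602]
step 5: x^-=[1.2351, 1.0431]  P^-=[0.5899 -0.1054; -0.1054 0.4978]  S=[1.0981 -0.0368; -0.0368 1.0378]  K=[0.5171 -0.0832; 0.0017 0.4797]  nu=[-2.8229, 0.3869]  x^+=[-0.2569, 1.2240]  P^+=[0.2859 -0.0558; -0.0558 0.2590]

K[0,0] = 0.5171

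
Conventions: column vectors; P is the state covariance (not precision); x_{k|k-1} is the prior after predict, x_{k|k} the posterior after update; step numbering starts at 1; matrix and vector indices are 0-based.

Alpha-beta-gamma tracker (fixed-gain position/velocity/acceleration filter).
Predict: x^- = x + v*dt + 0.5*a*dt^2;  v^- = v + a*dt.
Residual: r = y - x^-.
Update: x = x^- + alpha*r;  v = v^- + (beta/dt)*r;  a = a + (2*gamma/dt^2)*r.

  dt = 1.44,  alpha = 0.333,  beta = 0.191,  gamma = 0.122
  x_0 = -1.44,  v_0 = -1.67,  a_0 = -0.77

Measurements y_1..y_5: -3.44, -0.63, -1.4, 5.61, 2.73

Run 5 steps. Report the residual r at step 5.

step 1: x_pred=-4.6431  r=1.2031  x^+=-4.2425  v^+=-2.6192  a^+=-0.6284
step 2: x_pred=-8.6657  r=8.0357  x^+=-5.9898  v^+=-2.4583  a^+=0.3171
step 3: x_pred=-9.2010  r=7.8010  x^+=-6.6033  v^+=-0.9669  a^+=1.2351
step 4: x_pred=-6.7151  r=12.3251  x^+=-2.6108  v^+=2.4464  a^+=2.6854
step 5: x_pred=3.6961  r=-0.9661  x^+=3.3744  v^+=6.1851  a^+=2.5717

resid = -0.9661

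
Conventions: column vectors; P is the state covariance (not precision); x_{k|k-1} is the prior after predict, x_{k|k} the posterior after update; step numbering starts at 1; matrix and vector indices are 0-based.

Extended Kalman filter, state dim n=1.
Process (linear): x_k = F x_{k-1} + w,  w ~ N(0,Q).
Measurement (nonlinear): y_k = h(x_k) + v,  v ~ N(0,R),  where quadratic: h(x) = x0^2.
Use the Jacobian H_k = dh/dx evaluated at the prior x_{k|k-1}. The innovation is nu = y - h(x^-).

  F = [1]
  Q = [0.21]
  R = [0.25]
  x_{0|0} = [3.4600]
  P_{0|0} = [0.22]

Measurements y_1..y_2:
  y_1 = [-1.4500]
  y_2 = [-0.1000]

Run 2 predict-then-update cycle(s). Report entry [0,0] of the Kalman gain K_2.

K[0,0] = 0.2887

step 1: x^-=[3.4600]  P^-=[0.4300]  H_jac=[6.9200]  S=[20.8412]  K=[0.1428]  nu=[-13.4216]  x^+=[1.5437]  P^+=[0.0052]
step 2: x^-=[1.5437]  P^-=[0.2152]  H_jac=[3.0875]  S=[2.3010]  K=[0.2887]  nu=[-2.4831]  x^+=[0.8269]  P^+=[0.0234]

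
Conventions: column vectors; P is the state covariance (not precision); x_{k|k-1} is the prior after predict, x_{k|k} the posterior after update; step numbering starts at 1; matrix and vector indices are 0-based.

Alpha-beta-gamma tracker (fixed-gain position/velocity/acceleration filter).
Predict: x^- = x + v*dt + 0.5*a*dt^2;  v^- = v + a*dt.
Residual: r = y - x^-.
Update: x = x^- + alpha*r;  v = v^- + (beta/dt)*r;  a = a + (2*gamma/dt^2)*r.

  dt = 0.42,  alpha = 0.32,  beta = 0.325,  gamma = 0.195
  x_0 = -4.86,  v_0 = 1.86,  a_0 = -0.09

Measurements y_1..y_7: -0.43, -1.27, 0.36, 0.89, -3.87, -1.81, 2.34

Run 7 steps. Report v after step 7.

step 1: x_pred=-4.0867  r=3.6567  x^+=-2.9166  v^+=4.6518  a^+=7.9946
step 2: x_pred=-0.2577  r=-1.0123  x^+=-0.5816  v^+=7.2262  a^+=5.7565
step 3: x_pred=2.9611  r=-2.6011  x^+=2.1288  v^+=7.6312  a^+=0.0058
step 4: x_pred=5.3344  r=-4.4444  x^+=3.9122  v^+=4.1945  a^+=-9.8202
step 5: x_pred=4.8077  r=-8.6777  x^+=2.0309  v^+=-6.6449  a^+=-29.0057
step 6: x_pred=-3.3183  r=1.5083  x^+=-2.8356  v^+=-17.6601  a^+=-25.6710
step 7: x_pred=-12.5171  r=14.8571  x^+=-7.7628  v^+=-16.9454  a^+=7.1762

v_post = -16.9454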